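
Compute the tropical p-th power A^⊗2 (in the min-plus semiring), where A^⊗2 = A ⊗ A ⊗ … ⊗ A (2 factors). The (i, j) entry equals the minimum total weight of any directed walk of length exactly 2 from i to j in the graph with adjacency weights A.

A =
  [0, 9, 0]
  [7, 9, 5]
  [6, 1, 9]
A^⊗2 =
  [0, 1, 0]
  [7, 6, 7]
  [6, 10, 6]

Each entry (A^⊗2)_ij equals the minimum over all length-2 walks i = v_0 → v_1 → … → v_2 = j of Σ_t A[v_t][v_{t+1}]. For example, for (i, j) = (0, 2) we minimise over 3 possible intermediate vertex sequences; the minimum is 0, attained along the walk 0 → 0 → 2.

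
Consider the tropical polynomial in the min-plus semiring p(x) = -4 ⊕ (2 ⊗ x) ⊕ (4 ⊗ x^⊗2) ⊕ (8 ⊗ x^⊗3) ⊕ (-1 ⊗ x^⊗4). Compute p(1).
p(1) = -4

A tropical monomial a ⊗ x^⊗i evaluates to a + i · x. Evaluating each term at x = 1:
  Term 0 contributes -4 + 0 · 1 = -4
  Term 1 contributes 2 + 1 · 1 = 3
  Term 2 contributes 4 + 2 · 1 = 6
  Term 3 contributes 8 + 3 · 1 = 11
  Term 4 contributes -1 + 4 · 1 = 3
p(1) = ⊕ of these = min[-4, 3, 6, 11, 3] = -4.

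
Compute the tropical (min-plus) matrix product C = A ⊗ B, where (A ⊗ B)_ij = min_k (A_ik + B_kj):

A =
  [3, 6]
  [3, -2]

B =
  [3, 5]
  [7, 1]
A ⊗ B =
  [6, 7]
  [5, -1]

Apply the min-plus product entry-by-entry:
  C[0][0] = min over k of (A[0][0] + B[0][0] = 3 + 3 = 6, A[0][1] + B[1][0] = 6 + 7 = 13) = 6 (attained at k = 0)
  C[0][1] = min over k of (A[0][0] + B[0][1] = 3 + 5 = 8, A[0][1] + B[1][1] = 6 + 1 = 7) = 7 (attained at k = 1)
  C[1][0] = min over k of (A[1][0] + B[0][0] = 3 + 3 = 6, A[1][1] + B[1][0] = -2 + 7 = 5) = 5 (attained at k = 1)
  C[1][1] = min over k of (A[1][0] + B[0][1] = 3 + 5 = 8, A[1][1] + B[1][1] = -2 + 1 = -1) = -1 (attained at k = 1)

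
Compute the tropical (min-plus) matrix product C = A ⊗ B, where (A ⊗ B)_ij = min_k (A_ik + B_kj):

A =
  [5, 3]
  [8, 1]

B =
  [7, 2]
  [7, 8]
A ⊗ B =
  [10, 7]
  [8, 9]

Apply the min-plus product entry-by-entry:
  C[0][0] = min over k of (A[0][0] + B[0][0] = 5 + 7 = 12, A[0][1] + B[1][0] = 3 + 7 = 10) = 10 (attained at k = 1)
  C[0][1] = min over k of (A[0][0] + B[0][1] = 5 + 2 = 7, A[0][1] + B[1][1] = 3 + 8 = 11) = 7 (attained at k = 0)
  C[1][0] = min over k of (A[1][0] + B[0][0] = 8 + 7 = 15, A[1][1] + B[1][0] = 1 + 7 = 8) = 8 (attained at k = 1)
  C[1][1] = min over k of (A[1][0] + B[0][1] = 8 + 2 = 10, A[1][1] + B[1][1] = 1 + 8 = 9) = 9 (attained at k = 1)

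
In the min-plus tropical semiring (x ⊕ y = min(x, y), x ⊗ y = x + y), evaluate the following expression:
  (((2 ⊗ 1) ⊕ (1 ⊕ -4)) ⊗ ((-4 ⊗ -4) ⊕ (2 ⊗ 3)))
(((2 ⊗ 1) ⊕ (1 ⊕ -4)) ⊗ ((-4 ⊗ -4) ⊕ (2 ⊗ 3))) = -12

Expand innermost to outermost. Recall ⊕ takes the minimum of its arguments and ⊗ takes their sum. Working out the expression (((2 ⊗ 1) ⊕ (1 ⊕ -4)) ⊗ ((-4 ⊗ -4) ⊕ (2 ⊗ 3))) gives -12.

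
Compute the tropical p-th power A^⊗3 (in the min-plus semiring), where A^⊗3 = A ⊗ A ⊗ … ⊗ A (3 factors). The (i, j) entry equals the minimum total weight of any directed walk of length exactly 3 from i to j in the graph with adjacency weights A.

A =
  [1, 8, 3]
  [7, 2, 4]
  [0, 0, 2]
A^⊗3 =
  [3, 4, 5]
  [5, 6, 7]
  [2, 3, 4]

Each entry (A^⊗3)_ij equals the minimum over all length-3 walks i = v_0 → v_1 → … → v_3 = j of Σ_t A[v_t][v_{t+1}]. For example, for (i, j) = (0, 2) we minimise over 9 possible intermediate vertex sequences; the minimum is 5, attained along the walk 0 → 0 → 0 → 2.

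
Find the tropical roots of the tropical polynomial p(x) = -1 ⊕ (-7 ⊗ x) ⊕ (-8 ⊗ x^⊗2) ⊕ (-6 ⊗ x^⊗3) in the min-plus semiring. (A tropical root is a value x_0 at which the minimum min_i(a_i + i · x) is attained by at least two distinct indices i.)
Roots: {-2, 1, 6}

Each tropical root is a break point of the lower envelope of the lines y = a_i + i · x (there are 4 lines, with slopes 0, 1, ..., 3). Only the lines that attain the minimum somewhere contribute to roots; other lines are dominated. Here the surviving (envelope) indices are i = 3, i = 2, i = 1, i = 0.
Intersections between consecutive envelope lines give the roots: for adjacent envelope indices i < j the intersection is x = (a_i − a_j) / (j − i). Reading off the sorted break points: {-2, 1, 6}.
Verification: at each break x_0, at least two indices attain the minimum of min_i(a_i + i · x_0).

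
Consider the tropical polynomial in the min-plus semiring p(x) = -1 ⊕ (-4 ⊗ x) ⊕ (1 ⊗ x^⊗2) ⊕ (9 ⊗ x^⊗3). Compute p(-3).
p(-3) = -7

A tropical monomial a ⊗ x^⊗i evaluates to a + i · x. Evaluating each term at x = -3:
  Term 0 contributes -1 + 0 · -3 = -1
  Term 1 contributes -4 + 1 · -3 = -7
  Term 2 contributes 1 + 2 · -3 = -5
  Term 3 contributes 9 + 3 · -3 = 0
p(-3) = ⊕ of these = min[-1, -7, -5, 0] = -7.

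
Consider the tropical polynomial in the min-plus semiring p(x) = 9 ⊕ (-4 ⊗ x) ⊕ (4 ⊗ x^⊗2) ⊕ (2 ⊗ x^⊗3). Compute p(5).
p(5) = 1

A tropical monomial a ⊗ x^⊗i evaluates to a + i · x. Evaluating each term at x = 5:
  Term 0 contributes 9 + 0 · 5 = 9
  Term 1 contributes -4 + 1 · 5 = 1
  Term 2 contributes 4 + 2 · 5 = 14
  Term 3 contributes 2 + 3 · 5 = 17
p(5) = ⊕ of these = min[9, 1, 14, 17] = 1.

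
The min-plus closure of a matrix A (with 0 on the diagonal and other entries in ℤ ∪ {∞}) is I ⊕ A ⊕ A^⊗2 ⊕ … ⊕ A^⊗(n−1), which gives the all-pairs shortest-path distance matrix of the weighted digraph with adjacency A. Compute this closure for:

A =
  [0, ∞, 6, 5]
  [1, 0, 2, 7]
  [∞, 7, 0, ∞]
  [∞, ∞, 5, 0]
Closure =
  [0, 13, 6, 5]
  [1, 0, 2, 6]
  [8, 7, 0, 13]
  [13, 12, 5, 0]

This is the Floyd-Warshall all-pairs shortest-path computation. For each intermediate vertex k = 0, 1, …, 3, update dist[i][j] ← min(dist[i][j], dist[i][k] + dist[k][j]). The final matrix gives, for each (i, j), the minimum total weight of any directed path from i to j (possibly empty when i = j).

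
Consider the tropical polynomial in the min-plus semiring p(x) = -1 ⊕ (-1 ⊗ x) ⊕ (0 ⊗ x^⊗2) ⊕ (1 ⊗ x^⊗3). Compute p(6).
p(6) = -1

A tropical monomial a ⊗ x^⊗i evaluates to a + i · x. Evaluating each term at x = 6:
  Term 0 contributes -1 + 0 · 6 = -1
  Term 1 contributes -1 + 1 · 6 = 5
  Term 2 contributes 0 + 2 · 6 = 12
  Term 3 contributes 1 + 3 · 6 = 19
p(6) = ⊕ of these = min[-1, 5, 12, 19] = -1.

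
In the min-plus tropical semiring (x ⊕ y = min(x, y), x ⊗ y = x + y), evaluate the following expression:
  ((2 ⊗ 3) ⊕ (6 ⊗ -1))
((2 ⊗ 3) ⊕ (6 ⊗ -1)) = 5

Expand innermost to outermost. Recall ⊕ takes the minimum of its arguments and ⊗ takes their sum. Working out the expression ((2 ⊗ 3) ⊕ (6 ⊗ -1)) gives 5.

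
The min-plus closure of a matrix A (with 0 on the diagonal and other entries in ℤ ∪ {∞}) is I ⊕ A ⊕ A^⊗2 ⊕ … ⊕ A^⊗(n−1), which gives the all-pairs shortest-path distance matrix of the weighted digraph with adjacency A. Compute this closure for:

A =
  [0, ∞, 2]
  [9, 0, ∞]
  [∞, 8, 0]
Closure =
  [0, 10, 2]
  [9, 0, 11]
  [17, 8, 0]

This is the Floyd-Warshall all-pairs shortest-path computation. For each intermediate vertex k = 0, 1, …, 2, update dist[i][j] ← min(dist[i][j], dist[i][k] + dist[k][j]). The final matrix gives, for each (i, j), the minimum total weight of any directed path from i to j (possibly empty when i = j).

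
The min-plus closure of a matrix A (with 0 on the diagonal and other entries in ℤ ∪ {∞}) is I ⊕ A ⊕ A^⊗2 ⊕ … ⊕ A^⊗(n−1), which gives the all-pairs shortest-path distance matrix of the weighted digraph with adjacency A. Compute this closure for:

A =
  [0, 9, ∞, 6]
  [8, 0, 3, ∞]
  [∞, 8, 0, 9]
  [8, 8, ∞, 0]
Closure =
  [0, 9, 12, 6]
  [8, 0, 3, 12]
  [16, 8, 0, 9]
  [8, 8, 11, 0]

This is the Floyd-Warshall all-pairs shortest-path computation. For each intermediate vertex k = 0, 1, …, 3, update dist[i][j] ← min(dist[i][j], dist[i][k] + dist[k][j]). The final matrix gives, for each (i, j), the minimum total weight of any directed path from i to j (possibly empty when i = j).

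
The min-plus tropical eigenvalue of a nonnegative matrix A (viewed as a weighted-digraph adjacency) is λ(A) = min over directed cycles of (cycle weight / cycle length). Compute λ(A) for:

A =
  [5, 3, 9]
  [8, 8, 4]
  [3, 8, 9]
λ(A) = 10/3

Enumerate directed cycles and compute their means (weight / length). Sample:
  cycle 0 → 0: weight = 5, length = 1, mean = 5/1 ≈ 5.000
  cycle 1 → 1: weight = 8, length = 1, mean = 8/1 ≈ 8.000
  cycle 2 → 2: weight = 9, length = 1, mean = 9/1 ≈ 9.000
  cycle 0 → 1 → 0: weight = 11, length = 2, mean = 11/2 ≈ 5.500
  cycle 0 → 2 → 0: weight = 12, length = 2, mean = 12/2 ≈ 6.000
  cycle 1 → 0 → 1: weight = 11, length = 2, mean = 11/2 ≈ 5.500
Minimum mean = 3.333, attained e.g. along the cycle 0 → 1 → 2 → 0 with weight 10 and length 3. So λ(A) = 10/3 = 10/3.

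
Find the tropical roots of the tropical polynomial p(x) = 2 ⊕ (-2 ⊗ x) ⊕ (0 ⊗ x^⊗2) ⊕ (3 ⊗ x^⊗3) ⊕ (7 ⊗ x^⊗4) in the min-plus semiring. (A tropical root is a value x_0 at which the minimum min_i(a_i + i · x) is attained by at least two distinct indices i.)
Roots: {-4, -3, -2, 4}

Each tropical root is a break point of the lower envelope of the lines y = a_i + i · x (there are 5 lines, with slopes 0, 1, ..., 4). Only the lines that attain the minimum somewhere contribute to roots; other lines are dominated. Here the surviving (envelope) indices are i = 4, i = 3, i = 2, i = 1, i = 0.
Intersections between consecutive envelope lines give the roots: for adjacent envelope indices i < j the intersection is x = (a_i − a_j) / (j − i). Reading off the sorted break points: {-4, -3, -2, 4}.
Verification: at each break x_0, at least two indices attain the minimum of min_i(a_i + i · x_0).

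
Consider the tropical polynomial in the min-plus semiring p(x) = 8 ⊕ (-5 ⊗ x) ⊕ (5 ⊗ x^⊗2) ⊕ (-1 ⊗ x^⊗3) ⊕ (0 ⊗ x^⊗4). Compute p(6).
p(6) = 1

A tropical monomial a ⊗ x^⊗i evaluates to a + i · x. Evaluating each term at x = 6:
  Term 0 contributes 8 + 0 · 6 = 8
  Term 1 contributes -5 + 1 · 6 = 1
  Term 2 contributes 5 + 2 · 6 = 17
  Term 3 contributes -1 + 3 · 6 = 17
  Term 4 contributes 0 + 4 · 6 = 24
p(6) = ⊕ of these = min[8, 1, 17, 17, 24] = 1.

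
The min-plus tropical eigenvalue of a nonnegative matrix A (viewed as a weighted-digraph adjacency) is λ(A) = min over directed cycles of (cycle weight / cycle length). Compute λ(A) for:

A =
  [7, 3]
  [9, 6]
λ(A) = 6

Enumerate directed cycles and compute their means (weight / length). Sample:
  cycle 0 → 0: weight = 7, length = 1, mean = 7/1 ≈ 7.000
  cycle 1 → 1: weight = 6, length = 1, mean = 6/1 ≈ 6.000
  cycle 0 → 1 → 0: weight = 12, length = 2, mean = 12/2 ≈ 6.000
  cycle 1 → 0 → 1: weight = 12, length = 2, mean = 12/2 ≈ 6.000
Minimum mean = 6.000, attained e.g. along the cycle 1 → 1 with weight 6 and length 1. So λ(A) = 6/1 = 6.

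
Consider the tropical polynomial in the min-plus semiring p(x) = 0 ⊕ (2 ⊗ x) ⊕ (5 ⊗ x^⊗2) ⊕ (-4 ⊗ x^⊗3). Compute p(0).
p(0) = -4

A tropical monomial a ⊗ x^⊗i evaluates to a + i · x. Evaluating each term at x = 0:
  Term 0 contributes 0 + 0 · 0 = 0
  Term 1 contributes 2 + 1 · 0 = 2
  Term 2 contributes 5 + 2 · 0 = 5
  Term 3 contributes -4 + 3 · 0 = -4
p(0) = ⊕ of these = min[0, 2, 5, -4] = -4.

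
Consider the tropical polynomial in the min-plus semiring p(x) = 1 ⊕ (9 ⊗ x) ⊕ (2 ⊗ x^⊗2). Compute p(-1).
p(-1) = 0

A tropical monomial a ⊗ x^⊗i evaluates to a + i · x. Evaluating each term at x = -1:
  Term 0 contributes 1 + 0 · -1 = 1
  Term 1 contributes 9 + 1 · -1 = 8
  Term 2 contributes 2 + 2 · -1 = 0
p(-1) = ⊕ of these = min[1, 8, 0] = 0.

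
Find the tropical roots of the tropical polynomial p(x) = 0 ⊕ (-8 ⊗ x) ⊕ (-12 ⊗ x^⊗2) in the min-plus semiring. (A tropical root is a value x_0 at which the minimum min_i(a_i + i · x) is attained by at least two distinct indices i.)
Roots: {4, 8}

Each tropical root is a break point of the lower envelope of the lines y = a_i + i · x (there are 3 lines, with slopes 0, 1, ..., 2). Only the lines that attain the minimum somewhere contribute to roots; other lines are dominated. Here the surviving (envelope) indices are i = 2, i = 1, i = 0.
Intersections between consecutive envelope lines give the roots: for adjacent envelope indices i < j the intersection is x = (a_i − a_j) / (j − i). Reading off the sorted break points: {4, 8}.
Verification: at each break x_0, at least two indices attain the minimum of min_i(a_i + i · x_0).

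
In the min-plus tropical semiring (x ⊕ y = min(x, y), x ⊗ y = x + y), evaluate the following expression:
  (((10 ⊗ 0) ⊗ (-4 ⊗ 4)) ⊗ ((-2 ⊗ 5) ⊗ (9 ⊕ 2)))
(((10 ⊗ 0) ⊗ (-4 ⊗ 4)) ⊗ ((-2 ⊗ 5) ⊗ (9 ⊕ 2))) = 15

Expand innermost to outermost. Recall ⊕ takes the minimum of its arguments and ⊗ takes their sum. Working out the expression (((10 ⊗ 0) ⊗ (-4 ⊗ 4)) ⊗ ((-2 ⊗ 5) ⊗ (9 ⊕ 2))) gives 15.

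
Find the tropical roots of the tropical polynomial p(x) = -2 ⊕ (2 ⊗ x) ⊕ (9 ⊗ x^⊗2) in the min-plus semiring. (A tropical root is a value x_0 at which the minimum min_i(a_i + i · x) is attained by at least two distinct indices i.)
Roots: {-7, -4}

Each tropical root is a break point of the lower envelope of the lines y = a_i + i · x (there are 3 lines, with slopes 0, 1, ..., 2). Only the lines that attain the minimum somewhere contribute to roots; other lines are dominated. Here the surviving (envelope) indices are i = 2, i = 1, i = 0.
Intersections between consecutive envelope lines give the roots: for adjacent envelope indices i < j the intersection is x = (a_i − a_j) / (j − i). Reading off the sorted break points: {-7, -4}.
Verification: at each break x_0, at least two indices attain the minimum of min_i(a_i + i · x_0).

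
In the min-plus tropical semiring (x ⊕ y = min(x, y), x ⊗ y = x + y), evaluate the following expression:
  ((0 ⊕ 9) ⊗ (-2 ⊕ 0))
((0 ⊕ 9) ⊗ (-2 ⊕ 0)) = -2

Expand innermost to outermost. Recall ⊕ takes the minimum of its arguments and ⊗ takes their sum. Working out the expression ((0 ⊕ 9) ⊗ (-2 ⊕ 0)) gives -2.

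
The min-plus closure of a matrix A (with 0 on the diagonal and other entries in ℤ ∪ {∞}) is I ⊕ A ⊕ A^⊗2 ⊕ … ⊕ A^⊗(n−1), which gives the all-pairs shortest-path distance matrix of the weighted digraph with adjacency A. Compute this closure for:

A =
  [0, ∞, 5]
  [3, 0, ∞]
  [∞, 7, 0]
Closure =
  [0, 12, 5]
  [3, 0, 8]
  [10, 7, 0]

This is the Floyd-Warshall all-pairs shortest-path computation. For each intermediate vertex k = 0, 1, …, 2, update dist[i][j] ← min(dist[i][j], dist[i][k] + dist[k][j]). The final matrix gives, for each (i, j), the minimum total weight of any directed path from i to j (possibly empty when i = j).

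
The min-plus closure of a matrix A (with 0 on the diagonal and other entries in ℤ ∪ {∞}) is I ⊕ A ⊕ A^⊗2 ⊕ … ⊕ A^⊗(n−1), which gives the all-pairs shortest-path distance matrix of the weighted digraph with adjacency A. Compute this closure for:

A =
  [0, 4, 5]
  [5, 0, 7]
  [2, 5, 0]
Closure =
  [0, 4, 5]
  [5, 0, 7]
  [2, 5, 0]

This is the Floyd-Warshall all-pairs shortest-path computation. For each intermediate vertex k = 0, 1, …, 2, update dist[i][j] ← min(dist[i][j], dist[i][k] + dist[k][j]). The final matrix gives, for each (i, j), the minimum total weight of any directed path from i to j (possibly empty when i = j).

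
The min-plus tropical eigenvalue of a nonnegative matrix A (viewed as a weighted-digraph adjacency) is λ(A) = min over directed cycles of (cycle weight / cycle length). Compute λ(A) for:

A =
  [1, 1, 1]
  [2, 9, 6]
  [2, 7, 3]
λ(A) = 1

Enumerate directed cycles and compute their means (weight / length). Sample:
  cycle 0 → 0: weight = 1, length = 1, mean = 1/1 ≈ 1.000
  cycle 1 → 1: weight = 9, length = 1, mean = 9/1 ≈ 9.000
  cycle 2 → 2: weight = 3, length = 1, mean = 3/1 ≈ 3.000
  cycle 0 → 1 → 0: weight = 3, length = 2, mean = 3/2 ≈ 1.500
  cycle 0 → 2 → 0: weight = 3, length = 2, mean = 3/2 ≈ 1.500
  cycle 1 → 0 → 1: weight = 3, length = 2, mean = 3/2 ≈ 1.500
Minimum mean = 1.000, attained e.g. along the cycle 0 → 0 with weight 1 and length 1. So λ(A) = 1/1 = 1.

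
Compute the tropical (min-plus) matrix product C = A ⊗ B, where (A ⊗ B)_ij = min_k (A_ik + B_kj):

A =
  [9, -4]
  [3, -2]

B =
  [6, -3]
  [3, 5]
A ⊗ B =
  [-1, 1]
  [1, 0]

Apply the min-plus product entry-by-entry:
  C[0][0] = min over k of (A[0][0] + B[0][0] = 9 + 6 = 15, A[0][1] + B[1][0] = -4 + 3 = -1) = -1 (attained at k = 1)
  C[0][1] = min over k of (A[0][0] + B[0][1] = 9 + -3 = 6, A[0][1] + B[1][1] = -4 + 5 = 1) = 1 (attained at k = 1)
  C[1][0] = min over k of (A[1][0] + B[0][0] = 3 + 6 = 9, A[1][1] + B[1][0] = -2 + 3 = 1) = 1 (attained at k = 1)
  C[1][1] = min over k of (A[1][0] + B[0][1] = 3 + -3 = 0, A[1][1] + B[1][1] = -2 + 5 = 3) = 0 (attained at k = 0)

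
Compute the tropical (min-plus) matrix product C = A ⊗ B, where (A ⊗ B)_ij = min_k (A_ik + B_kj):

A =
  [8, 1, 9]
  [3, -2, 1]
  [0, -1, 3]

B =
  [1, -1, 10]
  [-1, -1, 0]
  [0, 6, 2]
A ⊗ B =
  [0, 0, 1]
  [-3, -3, -2]
  [-2, -2, -1]

Apply the min-plus product entry-by-entry:
  C[0][0] = min over k of (A[0][0] + B[0][0] = 8 + 1 = 9, A[0][1] + B[1][0] = 1 + -1 = 0, A[0][2] + B[2][0] = 9 + 0 = 9) = 0 (attained at k = 1)
  C[0][1] = min over k of (A[0][0] + B[0][1] = 8 + -1 = 7, A[0][1] + B[1][1] = 1 + -1 = 0, A[0][2] + B[2][1] = 9 + 6 = 15) = 0 (attained at k = 1)
  C[0][2] = min over k of (A[0][0] + B[0][2] = 8 + 10 = 18, A[0][1] + B[1][2] = 1 + 0 = 1, A[0][2] + B[2][2] = 9 + 2 = 11) = 1 (attained at k = 1)
  C[1][0] = min over k of (A[1][0] + B[0][0] = 3 + 1 = 4, A[1][1] + B[1][0] = -2 + -1 = -3, A[1][2] + B[2][0] = 1 + 0 = 1) = -3 (attained at k = 1)
  C[1][1] = min over k of (A[1][0] + B[0][1] = 3 + -1 = 2, A[1][1] + B[1][1] = -2 + -1 = -3, A[1][2] + B[2][1] = 1 + 6 = 7) = -3 (attained at k = 1)
  C[1][2] = min over k of (A[1][0] + B[0][2] = 3 + 10 = 13, A[1][1] + B[1][2] = -2 + 0 = -2, A[1][2] + B[2][2] = 1 + 2 = 3) = -2 (attained at k = 1)
  C[2][0] = min over k of (A[2][0] + B[0][0] = 0 + 1 = 1, A[2][1] + B[1][0] = -1 + -1 = -2, A[2][2] + B[2][0] = 3 + 0 = 3) = -2 (attained at k = 1)
  C[2][1] = min over k of (A[2][0] + B[0][1] = 0 + -1 = -1, A[2][1] + B[1][1] = -1 + -1 = -2, A[2][2] + B[2][1] = 3 + 6 = 9) = -2 (attained at k = 1)
  C[2][2] = min over k of (A[2][0] + B[0][2] = 0 + 10 = 10, A[2][1] + B[1][2] = -1 + 0 = -1, A[2][2] + B[2][2] = 3 + 2 = 5) = -1 (attained at k = 1)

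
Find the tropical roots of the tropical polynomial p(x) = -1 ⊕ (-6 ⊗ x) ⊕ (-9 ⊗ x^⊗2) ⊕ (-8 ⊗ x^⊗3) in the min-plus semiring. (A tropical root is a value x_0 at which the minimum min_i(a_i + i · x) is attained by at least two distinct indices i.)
Roots: {-1, 3, 5}

Each tropical root is a break point of the lower envelope of the lines y = a_i + i · x (there are 4 lines, with slopes 0, 1, ..., 3). Only the lines that attain the minimum somewhere contribute to roots; other lines are dominated. Here the surviving (envelope) indices are i = 3, i = 2, i = 1, i = 0.
Intersections between consecutive envelope lines give the roots: for adjacent envelope indices i < j the intersection is x = (a_i − a_j) / (j − i). Reading off the sorted break points: {-1, 3, 5}.
Verification: at each break x_0, at least two indices attain the minimum of min_i(a_i + i · x_0).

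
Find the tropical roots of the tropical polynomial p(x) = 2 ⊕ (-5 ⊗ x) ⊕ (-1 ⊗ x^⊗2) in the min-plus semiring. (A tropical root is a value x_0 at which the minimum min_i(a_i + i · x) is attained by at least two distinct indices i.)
Roots: {-4, 7}

Each tropical root is a break point of the lower envelope of the lines y = a_i + i · x (there are 3 lines, with slopes 0, 1, ..., 2). Only the lines that attain the minimum somewhere contribute to roots; other lines are dominated. Here the surviving (envelope) indices are i = 2, i = 1, i = 0.
Intersections between consecutive envelope lines give the roots: for adjacent envelope indices i < j the intersection is x = (a_i − a_j) / (j − i). Reading off the sorted break points: {-4, 7}.
Verification: at each break x_0, at least two indices attain the minimum of min_i(a_i + i · x_0).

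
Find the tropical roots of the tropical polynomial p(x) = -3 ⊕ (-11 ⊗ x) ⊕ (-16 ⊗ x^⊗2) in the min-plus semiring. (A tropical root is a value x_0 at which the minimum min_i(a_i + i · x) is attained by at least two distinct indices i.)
Roots: {5, 8}

Each tropical root is a break point of the lower envelope of the lines y = a_i + i · x (there are 3 lines, with slopes 0, 1, ..., 2). Only the lines that attain the minimum somewhere contribute to roots; other lines are dominated. Here the surviving (envelope) indices are i = 2, i = 1, i = 0.
Intersections between consecutive envelope lines give the roots: for adjacent envelope indices i < j the intersection is x = (a_i − a_j) / (j − i). Reading off the sorted break points: {5, 8}.
Verification: at each break x_0, at least two indices attain the minimum of min_i(a_i + i · x_0).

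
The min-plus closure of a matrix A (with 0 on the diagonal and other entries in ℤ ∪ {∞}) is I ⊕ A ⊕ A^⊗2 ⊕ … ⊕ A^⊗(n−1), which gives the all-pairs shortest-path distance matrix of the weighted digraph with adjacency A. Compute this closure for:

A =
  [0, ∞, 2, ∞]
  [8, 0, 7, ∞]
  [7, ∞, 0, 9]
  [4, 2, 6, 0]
Closure =
  [0, 13, 2, 11]
  [8, 0, 7, 16]
  [7, 11, 0, 9]
  [4, 2, 6, 0]

This is the Floyd-Warshall all-pairs shortest-path computation. For each intermediate vertex k = 0, 1, …, 3, update dist[i][j] ← min(dist[i][j], dist[i][k] + dist[k][j]). The final matrix gives, for each (i, j), the minimum total weight of any directed path from i to j (possibly empty when i = j).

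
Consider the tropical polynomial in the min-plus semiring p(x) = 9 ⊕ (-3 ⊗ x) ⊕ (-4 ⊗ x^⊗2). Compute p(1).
p(1) = -2

A tropical monomial a ⊗ x^⊗i evaluates to a + i · x. Evaluating each term at x = 1:
  Term 0 contributes 9 + 0 · 1 = 9
  Term 1 contributes -3 + 1 · 1 = -2
  Term 2 contributes -4 + 2 · 1 = -2
p(1) = ⊕ of these = min[9, -2, -2] = -2.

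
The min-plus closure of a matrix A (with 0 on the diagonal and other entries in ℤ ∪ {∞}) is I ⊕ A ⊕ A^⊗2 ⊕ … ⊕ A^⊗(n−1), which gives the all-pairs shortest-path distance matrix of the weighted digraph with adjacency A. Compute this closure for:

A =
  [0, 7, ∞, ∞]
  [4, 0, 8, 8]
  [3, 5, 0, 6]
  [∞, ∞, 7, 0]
Closure =
  [0, 7, 15, 15]
  [4, 0, 8, 8]
  [3, 5, 0, 6]
  [10, 12, 7, 0]

This is the Floyd-Warshall all-pairs shortest-path computation. For each intermediate vertex k = 0, 1, …, 3, update dist[i][j] ← min(dist[i][j], dist[i][k] + dist[k][j]). The final matrix gives, for each (i, j), the minimum total weight of any directed path from i to j (possibly empty when i = j).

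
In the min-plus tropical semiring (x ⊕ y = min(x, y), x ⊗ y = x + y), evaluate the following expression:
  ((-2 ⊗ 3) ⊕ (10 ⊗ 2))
((-2 ⊗ 3) ⊕ (10 ⊗ 2)) = 1

Expand innermost to outermost. Recall ⊕ takes the minimum of its arguments and ⊗ takes their sum. Working out the expression ((-2 ⊗ 3) ⊕ (10 ⊗ 2)) gives 1.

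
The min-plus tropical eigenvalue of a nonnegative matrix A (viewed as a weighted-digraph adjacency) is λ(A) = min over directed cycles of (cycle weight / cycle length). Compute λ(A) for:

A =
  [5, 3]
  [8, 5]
λ(A) = 5

Enumerate directed cycles and compute their means (weight / length). Sample:
  cycle 0 → 0: weight = 5, length = 1, mean = 5/1 ≈ 5.000
  cycle 1 → 1: weight = 5, length = 1, mean = 5/1 ≈ 5.000
  cycle 0 → 1 → 0: weight = 11, length = 2, mean = 11/2 ≈ 5.500
  cycle 1 → 0 → 1: weight = 11, length = 2, mean = 11/2 ≈ 5.500
Minimum mean = 5.000, attained e.g. along the cycle 0 → 0 with weight 5 and length 1. So λ(A) = 5/1 = 5.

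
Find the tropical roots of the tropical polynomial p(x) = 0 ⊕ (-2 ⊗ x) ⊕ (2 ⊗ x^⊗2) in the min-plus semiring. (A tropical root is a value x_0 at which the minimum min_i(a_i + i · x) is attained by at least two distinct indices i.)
Roots: {-4, 2}

Each tropical root is a break point of the lower envelope of the lines y = a_i + i · x (there are 3 lines, with slopes 0, 1, ..., 2). Only the lines that attain the minimum somewhere contribute to roots; other lines are dominated. Here the surviving (envelope) indices are i = 2, i = 1, i = 0.
Intersections between consecutive envelope lines give the roots: for adjacent envelope indices i < j the intersection is x = (a_i − a_j) / (j − i). Reading off the sorted break points: {-4, 2}.
Verification: at each break x_0, at least two indices attain the minimum of min_i(a_i + i · x_0).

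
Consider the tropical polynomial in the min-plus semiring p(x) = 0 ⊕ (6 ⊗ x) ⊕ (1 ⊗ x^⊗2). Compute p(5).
p(5) = 0

A tropical monomial a ⊗ x^⊗i evaluates to a + i · x. Evaluating each term at x = 5:
  Term 0 contributes 0 + 0 · 5 = 0
  Term 1 contributes 6 + 1 · 5 = 11
  Term 2 contributes 1 + 2 · 5 = 11
p(5) = ⊕ of these = min[0, 11, 11] = 0.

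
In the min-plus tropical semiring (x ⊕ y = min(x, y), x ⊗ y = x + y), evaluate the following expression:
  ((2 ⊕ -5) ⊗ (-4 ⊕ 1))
((2 ⊕ -5) ⊗ (-4 ⊕ 1)) = -9

Expand innermost to outermost. Recall ⊕ takes the minimum of its arguments and ⊗ takes their sum. Working out the expression ((2 ⊕ -5) ⊗ (-4 ⊕ 1)) gives -9.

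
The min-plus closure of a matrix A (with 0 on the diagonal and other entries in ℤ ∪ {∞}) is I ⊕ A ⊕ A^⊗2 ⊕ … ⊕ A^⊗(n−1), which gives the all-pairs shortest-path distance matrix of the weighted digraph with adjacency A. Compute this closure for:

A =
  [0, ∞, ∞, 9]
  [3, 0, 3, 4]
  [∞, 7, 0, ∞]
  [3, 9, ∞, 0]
Closure =
  [0, 18, 21, 9]
  [3, 0, 3, 4]
  [10, 7, 0, 11]
  [3, 9, 12, 0]

This is the Floyd-Warshall all-pairs shortest-path computation. For each intermediate vertex k = 0, 1, …, 3, update dist[i][j] ← min(dist[i][j], dist[i][k] + dist[k][j]). The final matrix gives, for each (i, j), the minimum total weight of any directed path from i to j (possibly empty when i = j).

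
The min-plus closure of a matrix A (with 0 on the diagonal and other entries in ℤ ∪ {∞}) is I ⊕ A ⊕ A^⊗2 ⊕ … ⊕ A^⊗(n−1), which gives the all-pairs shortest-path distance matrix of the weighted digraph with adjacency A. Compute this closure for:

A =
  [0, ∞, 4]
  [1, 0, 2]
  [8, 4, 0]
Closure =
  [0, 8, 4]
  [1, 0, 2]
  [5, 4, 0]

This is the Floyd-Warshall all-pairs shortest-path computation. For each intermediate vertex k = 0, 1, …, 2, update dist[i][j] ← min(dist[i][j], dist[i][k] + dist[k][j]). The final matrix gives, for each (i, j), the minimum total weight of any directed path from i to j (possibly empty when i = j).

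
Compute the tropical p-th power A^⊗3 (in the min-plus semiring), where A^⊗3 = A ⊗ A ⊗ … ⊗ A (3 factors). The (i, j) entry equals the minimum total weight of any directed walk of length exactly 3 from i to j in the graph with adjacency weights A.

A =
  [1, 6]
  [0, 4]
A^⊗3 =
  [3, 8]
  [2, 7]

Each entry (A^⊗3)_ij equals the minimum over all length-3 walks i = v_0 → v_1 → … → v_3 = j of Σ_t A[v_t][v_{t+1}]. For example, for (i, j) = (0, 1) we minimise over 4 possible intermediate vertex sequences; the minimum is 8, attained along the walk 0 → 0 → 0 → 1.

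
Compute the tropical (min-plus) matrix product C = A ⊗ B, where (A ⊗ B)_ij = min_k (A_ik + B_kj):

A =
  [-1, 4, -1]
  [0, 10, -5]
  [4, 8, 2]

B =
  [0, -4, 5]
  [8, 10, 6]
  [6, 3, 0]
A ⊗ B =
  [-1, -5, -1]
  [0, -4, -5]
  [4, 0, 2]

Apply the min-plus product entry-by-entry:
  C[0][0] = min over k of (A[0][0] + B[0][0] = -1 + 0 = -1, A[0][1] + B[1][0] = 4 + 8 = 12, A[0][2] + B[2][0] = -1 + 6 = 5) = -1 (attained at k = 0)
  C[0][1] = min over k of (A[0][0] + B[0][1] = -1 + -4 = -5, A[0][1] + B[1][1] = 4 + 10 = 14, A[0][2] + B[2][1] = -1 + 3 = 2) = -5 (attained at k = 0)
  C[0][2] = min over k of (A[0][0] + B[0][2] = -1 + 5 = 4, A[0][1] + B[1][2] = 4 + 6 = 10, A[0][2] + B[2][2] = -1 + 0 = -1) = -1 (attained at k = 2)
  C[1][0] = min over k of (A[1][0] + B[0][0] = 0 + 0 = 0, A[1][1] + B[1][0] = 10 + 8 = 18, A[1][2] + B[2][0] = -5 + 6 = 1) = 0 (attained at k = 0)
  C[1][1] = min over k of (A[1][0] + B[0][1] = 0 + -4 = -4, A[1][1] + B[1][1] = 10 + 10 = 20, A[1][2] + B[2][1] = -5 + 3 = -2) = -4 (attained at k = 0)
  C[1][2] = min over k of (A[1][0] + B[0][2] = 0 + 5 = 5, A[1][1] + B[1][2] = 10 + 6 = 16, A[1][2] + B[2][2] = -5 + 0 = -5) = -5 (attained at k = 2)
  C[2][0] = min over k of (A[2][0] + B[0][0] = 4 + 0 = 4, A[2][1] + B[1][0] = 8 + 8 = 16, A[2][2] + B[2][0] = 2 + 6 = 8) = 4 (attained at k = 0)
  C[2][1] = min over k of (A[2][0] + B[0][1] = 4 + -4 = 0, A[2][1] + B[1][1] = 8 + 10 = 18, A[2][2] + B[2][1] = 2 + 3 = 5) = 0 (attained at k = 0)
  C[2][2] = min over k of (A[2][0] + B[0][2] = 4 + 5 = 9, A[2][1] + B[1][2] = 8 + 6 = 14, A[2][2] + B[2][2] = 2 + 0 = 2) = 2 (attained at k = 2)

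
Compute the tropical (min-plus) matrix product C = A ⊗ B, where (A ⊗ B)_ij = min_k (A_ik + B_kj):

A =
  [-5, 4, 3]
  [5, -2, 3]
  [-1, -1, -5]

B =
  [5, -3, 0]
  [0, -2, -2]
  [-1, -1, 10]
A ⊗ B =
  [0, -8, -5]
  [-2, -4, -4]
  [-6, -6, -3]

Apply the min-plus product entry-by-entry:
  C[0][0] = min over k of (A[0][0] + B[0][0] = -5 + 5 = 0, A[0][1] + B[1][0] = 4 + 0 = 4, A[0][2] + B[2][0] = 3 + -1 = 2) = 0 (attained at k = 0)
  C[0][1] = min over k of (A[0][0] + B[0][1] = -5 + -3 = -8, A[0][1] + B[1][1] = 4 + -2 = 2, A[0][2] + B[2][1] = 3 + -1 = 2) = -8 (attained at k = 0)
  C[0][2] = min over k of (A[0][0] + B[0][2] = -5 + 0 = -5, A[0][1] + B[1][2] = 4 + -2 = 2, A[0][2] + B[2][2] = 3 + 10 = 13) = -5 (attained at k = 0)
  C[1][0] = min over k of (A[1][0] + B[0][0] = 5 + 5 = 10, A[1][1] + B[1][0] = -2 + 0 = -2, A[1][2] + B[2][0] = 3 + -1 = 2) = -2 (attained at k = 1)
  C[1][1] = min over k of (A[1][0] + B[0][1] = 5 + -3 = 2, A[1][1] + B[1][1] = -2 + -2 = -4, A[1][2] + B[2][1] = 3 + -1 = 2) = -4 (attained at k = 1)
  C[1][2] = min over k of (A[1][0] + B[0][2] = 5 + 0 = 5, A[1][1] + B[1][2] = -2 + -2 = -4, A[1][2] + B[2][2] = 3 + 10 = 13) = -4 (attained at k = 1)
  C[2][0] = min over k of (A[2][0] + B[0][0] = -1 + 5 = 4, A[2][1] + B[1][0] = -1 + 0 = -1, A[2][2] + B[2][0] = -5 + -1 = -6) = -6 (attained at k = 2)
  C[2][1] = min over k of (A[2][0] + B[0][1] = -1 + -3 = -4, A[2][1] + B[1][1] = -1 + -2 = -3, A[2][2] + B[2][1] = -5 + -1 = -6) = -6 (attained at k = 2)
  C[2][2] = min over k of (A[2][0] + B[0][2] = -1 + 0 = -1, A[2][1] + B[1][2] = -1 + -2 = -3, A[2][2] + B[2][2] = -5 + 10 = 5) = -3 (attained at k = 1)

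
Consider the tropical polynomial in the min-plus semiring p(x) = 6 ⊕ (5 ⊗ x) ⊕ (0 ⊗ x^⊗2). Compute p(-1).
p(-1) = -2

A tropical monomial a ⊗ x^⊗i evaluates to a + i · x. Evaluating each term at x = -1:
  Term 0 contributes 6 + 0 · -1 = 6
  Term 1 contributes 5 + 1 · -1 = 4
  Term 2 contributes 0 + 2 · -1 = -2
p(-1) = ⊕ of these = min[6, 4, -2] = -2.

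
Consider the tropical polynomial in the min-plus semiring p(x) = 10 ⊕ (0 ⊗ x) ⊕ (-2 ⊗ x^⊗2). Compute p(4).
p(4) = 4

A tropical monomial a ⊗ x^⊗i evaluates to a + i · x. Evaluating each term at x = 4:
  Term 0 contributes 10 + 0 · 4 = 10
  Term 1 contributes 0 + 1 · 4 = 4
  Term 2 contributes -2 + 2 · 4 = 6
p(4) = ⊕ of these = min[10, 4, 6] = 4.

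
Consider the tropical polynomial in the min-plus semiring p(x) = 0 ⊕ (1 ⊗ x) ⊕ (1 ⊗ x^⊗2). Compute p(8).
p(8) = 0

A tropical monomial a ⊗ x^⊗i evaluates to a + i · x. Evaluating each term at x = 8:
  Term 0 contributes 0 + 0 · 8 = 0
  Term 1 contributes 1 + 1 · 8 = 9
  Term 2 contributes 1 + 2 · 8 = 17
p(8) = ⊕ of these = min[0, 9, 17] = 0.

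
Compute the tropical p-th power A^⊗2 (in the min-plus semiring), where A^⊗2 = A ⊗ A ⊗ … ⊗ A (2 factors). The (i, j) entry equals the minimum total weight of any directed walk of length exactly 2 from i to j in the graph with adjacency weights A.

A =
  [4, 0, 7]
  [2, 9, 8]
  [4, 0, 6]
A^⊗2 =
  [2, 4, 8]
  [6, 2, 9]
  [2, 4, 8]

Each entry (A^⊗2)_ij equals the minimum over all length-2 walks i = v_0 → v_1 → … → v_2 = j of Σ_t A[v_t][v_{t+1}]. For example, for (i, j) = (0, 2) we minimise over 3 possible intermediate vertex sequences; the minimum is 8, attained along the walk 0 → 1 → 2.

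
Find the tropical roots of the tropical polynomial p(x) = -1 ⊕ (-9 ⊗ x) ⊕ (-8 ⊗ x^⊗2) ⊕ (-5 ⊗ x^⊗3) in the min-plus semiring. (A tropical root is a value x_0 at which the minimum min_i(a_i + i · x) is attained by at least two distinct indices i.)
Roots: {-3, -1, 8}

Each tropical root is a break point of the lower envelope of the lines y = a_i + i · x (there are 4 lines, with slopes 0, 1, ..., 3). Only the lines that attain the minimum somewhere contribute to roots; other lines are dominated. Here the surviving (envelope) indices are i = 3, i = 2, i = 1, i = 0.
Intersections between consecutive envelope lines give the roots: for adjacent envelope indices i < j the intersection is x = (a_i − a_j) / (j − i). Reading off the sorted break points: {-3, -1, 8}.
Verification: at each break x_0, at least two indices attain the minimum of min_i(a_i + i · x_0).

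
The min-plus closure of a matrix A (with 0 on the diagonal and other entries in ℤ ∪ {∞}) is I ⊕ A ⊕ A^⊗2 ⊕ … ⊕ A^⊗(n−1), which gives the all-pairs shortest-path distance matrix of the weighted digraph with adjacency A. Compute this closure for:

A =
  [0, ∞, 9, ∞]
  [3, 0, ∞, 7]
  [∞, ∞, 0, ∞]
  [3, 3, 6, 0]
Closure =
  [0, ∞, 9, ∞]
  [3, 0, 12, 7]
  [∞, ∞, 0, ∞]
  [3, 3, 6, 0]

This is the Floyd-Warshall all-pairs shortest-path computation. For each intermediate vertex k = 0, 1, …, 3, update dist[i][j] ← min(dist[i][j], dist[i][k] + dist[k][j]). The final matrix gives, for each (i, j), the minimum total weight of any directed path from i to j (possibly empty when i = j).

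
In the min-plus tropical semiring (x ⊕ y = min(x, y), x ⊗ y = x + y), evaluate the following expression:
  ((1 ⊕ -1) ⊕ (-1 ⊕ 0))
((1 ⊕ -1) ⊕ (-1 ⊕ 0)) = -1

Expand innermost to outermost. Recall ⊕ takes the minimum of its arguments and ⊗ takes their sum. Working out the expression ((1 ⊕ -1) ⊕ (-1 ⊕ 0)) gives -1.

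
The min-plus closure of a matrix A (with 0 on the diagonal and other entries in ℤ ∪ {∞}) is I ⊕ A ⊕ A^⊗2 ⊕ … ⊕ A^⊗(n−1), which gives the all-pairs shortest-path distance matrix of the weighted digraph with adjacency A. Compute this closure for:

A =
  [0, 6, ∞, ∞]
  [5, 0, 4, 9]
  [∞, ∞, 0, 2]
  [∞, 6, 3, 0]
Closure =
  [0, 6, 10, 12]
  [5, 0, 4, 6]
  [13, 8, 0, 2]
  [11, 6, 3, 0]

This is the Floyd-Warshall all-pairs shortest-path computation. For each intermediate vertex k = 0, 1, …, 3, update dist[i][j] ← min(dist[i][j], dist[i][k] + dist[k][j]). The final matrix gives, for each (i, j), the minimum total weight of any directed path from i to j (possibly empty when i = j).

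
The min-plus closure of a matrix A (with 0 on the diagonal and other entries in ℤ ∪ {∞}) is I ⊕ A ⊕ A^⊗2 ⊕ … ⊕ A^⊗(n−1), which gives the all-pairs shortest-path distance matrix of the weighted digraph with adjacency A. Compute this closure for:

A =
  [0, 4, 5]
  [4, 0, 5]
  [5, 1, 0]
Closure =
  [0, 4, 5]
  [4, 0, 5]
  [5, 1, 0]

This is the Floyd-Warshall all-pairs shortest-path computation. For each intermediate vertex k = 0, 1, …, 2, update dist[i][j] ← min(dist[i][j], dist[i][k] + dist[k][j]). The final matrix gives, for each (i, j), the minimum total weight of any directed path from i to j (possibly empty when i = j).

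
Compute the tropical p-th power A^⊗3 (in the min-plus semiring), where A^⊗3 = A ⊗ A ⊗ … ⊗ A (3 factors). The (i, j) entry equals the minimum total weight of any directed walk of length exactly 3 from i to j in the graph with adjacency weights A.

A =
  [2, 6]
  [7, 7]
A^⊗3 =
  [6, 10]
  [11, 15]

Each entry (A^⊗3)_ij equals the minimum over all length-3 walks i = v_0 → v_1 → … → v_3 = j of Σ_t A[v_t][v_{t+1}]. For example, for (i, j) = (0, 1) we minimise over 4 possible intermediate vertex sequences; the minimum is 10, attained along the walk 0 → 0 → 0 → 1.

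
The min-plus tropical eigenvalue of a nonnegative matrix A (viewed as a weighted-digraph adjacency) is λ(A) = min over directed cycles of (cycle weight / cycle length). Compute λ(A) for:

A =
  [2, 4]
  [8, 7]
λ(A) = 2

Enumerate directed cycles and compute their means (weight / length). Sample:
  cycle 0 → 0: weight = 2, length = 1, mean = 2/1 ≈ 2.000
  cycle 1 → 1: weight = 7, length = 1, mean = 7/1 ≈ 7.000
  cycle 0 → 1 → 0: weight = 12, length = 2, mean = 12/2 ≈ 6.000
  cycle 1 → 0 → 1: weight = 12, length = 2, mean = 12/2 ≈ 6.000
Minimum mean = 2.000, attained e.g. along the cycle 0 → 0 with weight 2 and length 1. So λ(A) = 2/1 = 2.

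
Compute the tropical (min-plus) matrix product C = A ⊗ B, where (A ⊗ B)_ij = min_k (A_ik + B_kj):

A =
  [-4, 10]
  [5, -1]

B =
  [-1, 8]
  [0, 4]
A ⊗ B =
  [-5, 4]
  [-1, 3]

Apply the min-plus product entry-by-entry:
  C[0][0] = min over k of (A[0][0] + B[0][0] = -4 + -1 = -5, A[0][1] + B[1][0] = 10 + 0 = 10) = -5 (attained at k = 0)
  C[0][1] = min over k of (A[0][0] + B[0][1] = -4 + 8 = 4, A[0][1] + B[1][1] = 10 + 4 = 14) = 4 (attained at k = 0)
  C[1][0] = min over k of (A[1][0] + B[0][0] = 5 + -1 = 4, A[1][1] + B[1][0] = -1 + 0 = -1) = -1 (attained at k = 1)
  C[1][1] = min over k of (A[1][0] + B[0][1] = 5 + 8 = 13, A[1][1] + B[1][1] = -1 + 4 = 3) = 3 (attained at k = 1)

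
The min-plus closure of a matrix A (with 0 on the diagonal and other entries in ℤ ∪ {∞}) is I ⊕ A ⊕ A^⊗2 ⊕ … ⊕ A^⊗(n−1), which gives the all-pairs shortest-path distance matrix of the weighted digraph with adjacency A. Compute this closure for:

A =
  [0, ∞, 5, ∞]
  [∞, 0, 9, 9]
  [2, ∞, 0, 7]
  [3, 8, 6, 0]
Closure =
  [0, 20, 5, 12]
  [11, 0, 9, 9]
  [2, 15, 0, 7]
  [3, 8, 6, 0]

This is the Floyd-Warshall all-pairs shortest-path computation. For each intermediate vertex k = 0, 1, …, 3, update dist[i][j] ← min(dist[i][j], dist[i][k] + dist[k][j]). The final matrix gives, for each (i, j), the minimum total weight of any directed path from i to j (possibly empty when i = j).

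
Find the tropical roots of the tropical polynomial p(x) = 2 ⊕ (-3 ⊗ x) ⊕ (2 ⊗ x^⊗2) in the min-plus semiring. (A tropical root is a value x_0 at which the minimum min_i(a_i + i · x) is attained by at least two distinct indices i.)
Roots: {-5, 5}

Each tropical root is a break point of the lower envelope of the lines y = a_i + i · x (there are 3 lines, with slopes 0, 1, ..., 2). Only the lines that attain the minimum somewhere contribute to roots; other lines are dominated. Here the surviving (envelope) indices are i = 2, i = 1, i = 0.
Intersections between consecutive envelope lines give the roots: for adjacent envelope indices i < j the intersection is x = (a_i − a_j) / (j − i). Reading off the sorted break points: {-5, 5}.
Verification: at each break x_0, at least two indices attain the minimum of min_i(a_i + i · x_0).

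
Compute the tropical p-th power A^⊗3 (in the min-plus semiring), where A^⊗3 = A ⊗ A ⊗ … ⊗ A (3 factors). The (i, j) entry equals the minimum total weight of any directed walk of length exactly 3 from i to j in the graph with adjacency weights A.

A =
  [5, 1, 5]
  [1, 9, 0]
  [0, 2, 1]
A^⊗3 =
  [1, 3, 2]
  [1, 1, 2]
  [2, 2, 1]

Each entry (A^⊗3)_ij equals the minimum over all length-3 walks i = v_0 → v_1 → … → v_3 = j of Σ_t A[v_t][v_{t+1}]. For example, for (i, j) = (0, 2) we minimise over 9 possible intermediate vertex sequences; the minimum is 2, attained along the walk 0 → 1 → 2 → 2.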